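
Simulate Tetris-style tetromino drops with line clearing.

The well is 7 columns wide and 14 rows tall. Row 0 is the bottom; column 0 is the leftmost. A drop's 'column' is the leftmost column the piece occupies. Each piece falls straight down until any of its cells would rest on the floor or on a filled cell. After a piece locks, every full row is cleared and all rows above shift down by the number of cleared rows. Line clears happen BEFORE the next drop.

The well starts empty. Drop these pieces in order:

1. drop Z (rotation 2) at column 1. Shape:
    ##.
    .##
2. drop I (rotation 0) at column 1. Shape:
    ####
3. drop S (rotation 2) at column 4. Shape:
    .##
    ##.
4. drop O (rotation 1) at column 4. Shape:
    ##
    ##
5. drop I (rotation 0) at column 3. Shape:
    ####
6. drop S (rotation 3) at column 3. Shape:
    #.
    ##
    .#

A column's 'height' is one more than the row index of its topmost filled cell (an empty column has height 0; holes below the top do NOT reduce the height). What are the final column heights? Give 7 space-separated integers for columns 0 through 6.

Answer: 0 3 3 11 10 8 8

Derivation:
Drop 1: Z rot2 at col 1 lands with bottom-row=0; cleared 0 line(s) (total 0); column heights now [0 2 2 1 0 0 0], max=2
Drop 2: I rot0 at col 1 lands with bottom-row=2; cleared 0 line(s) (total 0); column heights now [0 3 3 3 3 0 0], max=3
Drop 3: S rot2 at col 4 lands with bottom-row=3; cleared 0 line(s) (total 0); column heights now [0 3 3 3 4 5 5], max=5
Drop 4: O rot1 at col 4 lands with bottom-row=5; cleared 0 line(s) (total 0); column heights now [0 3 3 3 7 7 5], max=7
Drop 5: I rot0 at col 3 lands with bottom-row=7; cleared 0 line(s) (total 0); column heights now [0 3 3 8 8 8 8], max=8
Drop 6: S rot3 at col 3 lands with bottom-row=8; cleared 0 line(s) (total 0); column heights now [0 3 3 11 10 8 8], max=11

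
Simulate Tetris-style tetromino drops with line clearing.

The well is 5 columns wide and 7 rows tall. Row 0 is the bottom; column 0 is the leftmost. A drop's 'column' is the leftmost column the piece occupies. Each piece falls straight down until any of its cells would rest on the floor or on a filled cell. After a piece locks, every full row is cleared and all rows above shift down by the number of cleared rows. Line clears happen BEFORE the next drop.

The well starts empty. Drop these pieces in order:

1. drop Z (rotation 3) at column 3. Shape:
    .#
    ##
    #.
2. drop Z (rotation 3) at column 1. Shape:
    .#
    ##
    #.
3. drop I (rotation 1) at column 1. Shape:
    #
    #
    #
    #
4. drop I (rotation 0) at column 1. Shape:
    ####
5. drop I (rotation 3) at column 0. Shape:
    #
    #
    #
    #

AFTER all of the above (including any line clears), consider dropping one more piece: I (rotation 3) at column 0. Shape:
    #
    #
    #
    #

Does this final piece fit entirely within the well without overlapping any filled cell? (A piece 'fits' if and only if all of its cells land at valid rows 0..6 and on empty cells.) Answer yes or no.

Answer: yes

Derivation:
Drop 1: Z rot3 at col 3 lands with bottom-row=0; cleared 0 line(s) (total 0); column heights now [0 0 0 2 3], max=3
Drop 2: Z rot3 at col 1 lands with bottom-row=0; cleared 0 line(s) (total 0); column heights now [0 2 3 2 3], max=3
Drop 3: I rot1 at col 1 lands with bottom-row=2; cleared 0 line(s) (total 0); column heights now [0 6 3 2 3], max=6
Drop 4: I rot0 at col 1 lands with bottom-row=6; cleared 0 line(s) (total 0); column heights now [0 7 7 7 7], max=7
Drop 5: I rot3 at col 0 lands with bottom-row=0; cleared 1 line(s) (total 1); column heights now [3 6 6 6 6], max=6
Test piece I rot3 at col 0 (width 1): heights before test = [3 6 6 6 6]; fits = True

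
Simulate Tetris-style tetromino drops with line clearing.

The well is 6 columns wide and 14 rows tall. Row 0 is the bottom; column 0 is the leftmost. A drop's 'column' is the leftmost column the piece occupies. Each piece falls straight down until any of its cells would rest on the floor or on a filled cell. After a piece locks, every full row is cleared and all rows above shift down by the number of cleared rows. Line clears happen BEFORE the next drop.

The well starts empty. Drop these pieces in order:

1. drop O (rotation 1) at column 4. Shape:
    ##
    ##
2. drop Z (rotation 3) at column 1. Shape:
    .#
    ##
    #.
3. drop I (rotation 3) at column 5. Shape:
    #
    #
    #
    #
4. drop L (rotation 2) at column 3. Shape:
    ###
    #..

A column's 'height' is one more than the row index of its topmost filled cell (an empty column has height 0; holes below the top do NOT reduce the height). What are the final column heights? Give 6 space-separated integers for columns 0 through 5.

Answer: 0 2 3 7 7 7

Derivation:
Drop 1: O rot1 at col 4 lands with bottom-row=0; cleared 0 line(s) (total 0); column heights now [0 0 0 0 2 2], max=2
Drop 2: Z rot3 at col 1 lands with bottom-row=0; cleared 0 line(s) (total 0); column heights now [0 2 3 0 2 2], max=3
Drop 3: I rot3 at col 5 lands with bottom-row=2; cleared 0 line(s) (total 0); column heights now [0 2 3 0 2 6], max=6
Drop 4: L rot2 at col 3 lands with bottom-row=5; cleared 0 line(s) (total 0); column heights now [0 2 3 7 7 7], max=7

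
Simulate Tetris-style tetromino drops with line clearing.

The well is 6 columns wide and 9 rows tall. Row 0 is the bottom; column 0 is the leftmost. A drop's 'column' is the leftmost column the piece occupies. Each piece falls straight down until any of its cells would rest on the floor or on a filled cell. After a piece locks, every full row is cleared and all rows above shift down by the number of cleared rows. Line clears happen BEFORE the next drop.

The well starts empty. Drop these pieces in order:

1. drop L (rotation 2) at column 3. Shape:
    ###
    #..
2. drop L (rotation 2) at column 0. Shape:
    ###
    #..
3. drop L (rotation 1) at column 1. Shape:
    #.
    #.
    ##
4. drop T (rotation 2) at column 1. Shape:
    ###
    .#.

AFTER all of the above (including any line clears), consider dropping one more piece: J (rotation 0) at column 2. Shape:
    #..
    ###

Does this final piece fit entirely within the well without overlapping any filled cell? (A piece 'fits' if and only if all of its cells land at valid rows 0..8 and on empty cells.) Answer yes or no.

Answer: yes

Derivation:
Drop 1: L rot2 at col 3 lands with bottom-row=0; cleared 0 line(s) (total 0); column heights now [0 0 0 2 2 2], max=2
Drop 2: L rot2 at col 0 lands with bottom-row=0; cleared 1 line(s) (total 1); column heights now [1 0 0 1 0 0], max=1
Drop 3: L rot1 at col 1 lands with bottom-row=0; cleared 0 line(s) (total 1); column heights now [1 3 1 1 0 0], max=3
Drop 4: T rot2 at col 1 lands with bottom-row=2; cleared 0 line(s) (total 1); column heights now [1 4 4 4 0 0], max=4
Test piece J rot0 at col 2 (width 3): heights before test = [1 4 4 4 0 0]; fits = True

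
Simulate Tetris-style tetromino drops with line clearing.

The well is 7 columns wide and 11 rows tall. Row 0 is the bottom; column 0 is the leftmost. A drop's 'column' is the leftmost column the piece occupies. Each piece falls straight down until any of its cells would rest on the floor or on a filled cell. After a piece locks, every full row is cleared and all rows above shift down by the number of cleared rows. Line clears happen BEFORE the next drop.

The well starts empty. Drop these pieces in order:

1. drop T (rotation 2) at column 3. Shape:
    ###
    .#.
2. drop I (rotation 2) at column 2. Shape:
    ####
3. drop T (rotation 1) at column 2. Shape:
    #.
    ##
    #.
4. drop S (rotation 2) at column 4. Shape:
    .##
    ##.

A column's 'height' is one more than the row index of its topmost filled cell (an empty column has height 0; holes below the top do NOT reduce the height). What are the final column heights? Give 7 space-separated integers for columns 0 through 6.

Drop 1: T rot2 at col 3 lands with bottom-row=0; cleared 0 line(s) (total 0); column heights now [0 0 0 2 2 2 0], max=2
Drop 2: I rot2 at col 2 lands with bottom-row=2; cleared 0 line(s) (total 0); column heights now [0 0 3 3 3 3 0], max=3
Drop 3: T rot1 at col 2 lands with bottom-row=3; cleared 0 line(s) (total 0); column heights now [0 0 6 5 3 3 0], max=6
Drop 4: S rot2 at col 4 lands with bottom-row=3; cleared 0 line(s) (total 0); column heights now [0 0 6 5 4 5 5], max=6

Answer: 0 0 6 5 4 5 5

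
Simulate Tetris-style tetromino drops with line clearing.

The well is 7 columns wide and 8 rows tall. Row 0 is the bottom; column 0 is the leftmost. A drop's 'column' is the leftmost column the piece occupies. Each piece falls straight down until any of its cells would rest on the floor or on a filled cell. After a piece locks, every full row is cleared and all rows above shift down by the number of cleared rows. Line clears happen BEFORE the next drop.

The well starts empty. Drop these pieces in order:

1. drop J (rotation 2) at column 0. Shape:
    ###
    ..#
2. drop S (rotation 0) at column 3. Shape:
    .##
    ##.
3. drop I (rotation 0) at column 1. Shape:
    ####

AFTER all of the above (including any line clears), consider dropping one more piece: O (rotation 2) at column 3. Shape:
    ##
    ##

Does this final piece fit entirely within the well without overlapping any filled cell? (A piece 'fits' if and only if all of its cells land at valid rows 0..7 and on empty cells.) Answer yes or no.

Answer: yes

Derivation:
Drop 1: J rot2 at col 0 lands with bottom-row=0; cleared 0 line(s) (total 0); column heights now [2 2 2 0 0 0 0], max=2
Drop 2: S rot0 at col 3 lands with bottom-row=0; cleared 0 line(s) (total 0); column heights now [2 2 2 1 2 2 0], max=2
Drop 3: I rot0 at col 1 lands with bottom-row=2; cleared 0 line(s) (total 0); column heights now [2 3 3 3 3 2 0], max=3
Test piece O rot2 at col 3 (width 2): heights before test = [2 3 3 3 3 2 0]; fits = True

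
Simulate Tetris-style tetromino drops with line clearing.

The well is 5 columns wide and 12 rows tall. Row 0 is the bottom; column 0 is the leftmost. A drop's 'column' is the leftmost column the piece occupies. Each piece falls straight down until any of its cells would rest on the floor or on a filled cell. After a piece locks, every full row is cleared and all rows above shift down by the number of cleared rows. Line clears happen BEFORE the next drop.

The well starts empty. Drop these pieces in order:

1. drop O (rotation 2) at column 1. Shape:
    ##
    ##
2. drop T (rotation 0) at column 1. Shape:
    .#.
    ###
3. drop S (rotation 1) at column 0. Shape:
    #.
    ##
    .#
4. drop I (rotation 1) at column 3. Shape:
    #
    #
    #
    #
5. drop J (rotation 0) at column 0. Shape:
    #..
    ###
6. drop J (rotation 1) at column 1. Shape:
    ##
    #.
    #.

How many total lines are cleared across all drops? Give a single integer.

Drop 1: O rot2 at col 1 lands with bottom-row=0; cleared 0 line(s) (total 0); column heights now [0 2 2 0 0], max=2
Drop 2: T rot0 at col 1 lands with bottom-row=2; cleared 0 line(s) (total 0); column heights now [0 3 4 3 0], max=4
Drop 3: S rot1 at col 0 lands with bottom-row=3; cleared 0 line(s) (total 0); column heights now [6 5 4 3 0], max=6
Drop 4: I rot1 at col 3 lands with bottom-row=3; cleared 0 line(s) (total 0); column heights now [6 5 4 7 0], max=7
Drop 5: J rot0 at col 0 lands with bottom-row=6; cleared 0 line(s) (total 0); column heights now [8 7 7 7 0], max=8
Drop 6: J rot1 at col 1 lands with bottom-row=7; cleared 0 line(s) (total 0); column heights now [8 10 10 7 0], max=10

Answer: 0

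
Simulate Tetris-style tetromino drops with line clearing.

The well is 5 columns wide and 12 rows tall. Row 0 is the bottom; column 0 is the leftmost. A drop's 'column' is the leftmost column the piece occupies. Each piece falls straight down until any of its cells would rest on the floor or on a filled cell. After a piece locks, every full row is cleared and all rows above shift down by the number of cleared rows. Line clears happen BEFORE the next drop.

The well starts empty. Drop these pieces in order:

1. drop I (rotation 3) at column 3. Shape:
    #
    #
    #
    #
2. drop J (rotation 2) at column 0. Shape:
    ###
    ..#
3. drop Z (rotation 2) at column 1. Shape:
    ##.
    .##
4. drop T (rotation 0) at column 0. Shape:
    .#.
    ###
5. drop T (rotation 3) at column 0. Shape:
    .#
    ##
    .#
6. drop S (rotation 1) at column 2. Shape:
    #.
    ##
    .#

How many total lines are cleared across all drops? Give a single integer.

Answer: 0

Derivation:
Drop 1: I rot3 at col 3 lands with bottom-row=0; cleared 0 line(s) (total 0); column heights now [0 0 0 4 0], max=4
Drop 2: J rot2 at col 0 lands with bottom-row=0; cleared 0 line(s) (total 0); column heights now [2 2 2 4 0], max=4
Drop 3: Z rot2 at col 1 lands with bottom-row=4; cleared 0 line(s) (total 0); column heights now [2 6 6 5 0], max=6
Drop 4: T rot0 at col 0 lands with bottom-row=6; cleared 0 line(s) (total 0); column heights now [7 8 7 5 0], max=8
Drop 5: T rot3 at col 0 lands with bottom-row=8; cleared 0 line(s) (total 0); column heights now [10 11 7 5 0], max=11
Drop 6: S rot1 at col 2 lands with bottom-row=6; cleared 0 line(s) (total 0); column heights now [10 11 9 8 0], max=11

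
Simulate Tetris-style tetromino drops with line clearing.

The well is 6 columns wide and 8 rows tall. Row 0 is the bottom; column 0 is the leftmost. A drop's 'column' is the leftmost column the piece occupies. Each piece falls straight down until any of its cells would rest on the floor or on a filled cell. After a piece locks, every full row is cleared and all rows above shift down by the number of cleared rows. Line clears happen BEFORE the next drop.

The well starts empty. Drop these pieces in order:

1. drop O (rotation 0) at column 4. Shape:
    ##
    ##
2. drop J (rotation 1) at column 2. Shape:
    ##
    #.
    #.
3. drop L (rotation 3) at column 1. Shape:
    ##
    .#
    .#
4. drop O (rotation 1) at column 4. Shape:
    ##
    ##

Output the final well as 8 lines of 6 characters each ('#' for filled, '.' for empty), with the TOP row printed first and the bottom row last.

Answer: ......
......
.##...
..#...
..#.##
..####
..#.##
..#.##

Derivation:
Drop 1: O rot0 at col 4 lands with bottom-row=0; cleared 0 line(s) (total 0); column heights now [0 0 0 0 2 2], max=2
Drop 2: J rot1 at col 2 lands with bottom-row=0; cleared 0 line(s) (total 0); column heights now [0 0 3 3 2 2], max=3
Drop 3: L rot3 at col 1 lands with bottom-row=3; cleared 0 line(s) (total 0); column heights now [0 6 6 3 2 2], max=6
Drop 4: O rot1 at col 4 lands with bottom-row=2; cleared 0 line(s) (total 0); column heights now [0 6 6 3 4 4], max=6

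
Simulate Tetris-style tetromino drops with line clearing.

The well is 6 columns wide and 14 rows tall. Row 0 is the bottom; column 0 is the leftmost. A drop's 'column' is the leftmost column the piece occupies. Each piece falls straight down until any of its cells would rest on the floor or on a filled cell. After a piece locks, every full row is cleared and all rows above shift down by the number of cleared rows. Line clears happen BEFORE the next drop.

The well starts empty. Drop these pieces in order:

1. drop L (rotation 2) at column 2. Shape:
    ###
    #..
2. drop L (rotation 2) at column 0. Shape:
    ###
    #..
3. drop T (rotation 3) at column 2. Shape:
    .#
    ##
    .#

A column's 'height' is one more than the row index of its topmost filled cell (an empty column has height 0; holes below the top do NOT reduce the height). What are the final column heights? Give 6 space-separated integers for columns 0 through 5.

Drop 1: L rot2 at col 2 lands with bottom-row=0; cleared 0 line(s) (total 0); column heights now [0 0 2 2 2 0], max=2
Drop 2: L rot2 at col 0 lands with bottom-row=1; cleared 0 line(s) (total 0); column heights now [3 3 3 2 2 0], max=3
Drop 3: T rot3 at col 2 lands with bottom-row=2; cleared 0 line(s) (total 0); column heights now [3 3 4 5 2 0], max=5

Answer: 3 3 4 5 2 0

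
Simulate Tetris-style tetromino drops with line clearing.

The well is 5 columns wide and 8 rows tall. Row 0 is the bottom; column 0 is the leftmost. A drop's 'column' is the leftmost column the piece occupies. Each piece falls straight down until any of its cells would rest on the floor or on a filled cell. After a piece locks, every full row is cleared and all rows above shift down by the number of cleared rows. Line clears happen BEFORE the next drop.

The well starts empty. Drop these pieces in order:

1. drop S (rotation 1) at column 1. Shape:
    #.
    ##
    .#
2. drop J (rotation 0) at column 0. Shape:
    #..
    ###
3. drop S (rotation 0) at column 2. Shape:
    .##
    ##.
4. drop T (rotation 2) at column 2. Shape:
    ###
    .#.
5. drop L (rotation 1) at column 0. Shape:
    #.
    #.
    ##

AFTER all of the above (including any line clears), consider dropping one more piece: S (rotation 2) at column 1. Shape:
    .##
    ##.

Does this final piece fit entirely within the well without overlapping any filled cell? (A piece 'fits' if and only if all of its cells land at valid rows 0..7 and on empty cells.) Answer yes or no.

Answer: no

Derivation:
Drop 1: S rot1 at col 1 lands with bottom-row=0; cleared 0 line(s) (total 0); column heights now [0 3 2 0 0], max=3
Drop 2: J rot0 at col 0 lands with bottom-row=3; cleared 0 line(s) (total 0); column heights now [5 4 4 0 0], max=5
Drop 3: S rot0 at col 2 lands with bottom-row=4; cleared 0 line(s) (total 0); column heights now [5 4 5 6 6], max=6
Drop 4: T rot2 at col 2 lands with bottom-row=6; cleared 0 line(s) (total 0); column heights now [5 4 8 8 8], max=8
Drop 5: L rot1 at col 0 lands with bottom-row=5; cleared 0 line(s) (total 0); column heights now [8 6 8 8 8], max=8
Test piece S rot2 at col 1 (width 3): heights before test = [8 6 8 8 8]; fits = False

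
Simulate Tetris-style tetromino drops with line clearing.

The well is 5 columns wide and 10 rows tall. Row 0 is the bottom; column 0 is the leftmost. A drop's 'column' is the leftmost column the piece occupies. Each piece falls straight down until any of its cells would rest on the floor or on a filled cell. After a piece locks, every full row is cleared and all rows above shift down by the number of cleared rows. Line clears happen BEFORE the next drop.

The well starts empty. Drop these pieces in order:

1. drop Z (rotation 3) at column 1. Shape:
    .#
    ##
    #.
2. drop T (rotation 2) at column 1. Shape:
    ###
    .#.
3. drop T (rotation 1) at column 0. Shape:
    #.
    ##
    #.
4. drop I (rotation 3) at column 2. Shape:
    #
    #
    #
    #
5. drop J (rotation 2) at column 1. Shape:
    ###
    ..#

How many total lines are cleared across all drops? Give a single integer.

Answer: 0

Derivation:
Drop 1: Z rot3 at col 1 lands with bottom-row=0; cleared 0 line(s) (total 0); column heights now [0 2 3 0 0], max=3
Drop 2: T rot2 at col 1 lands with bottom-row=3; cleared 0 line(s) (total 0); column heights now [0 5 5 5 0], max=5
Drop 3: T rot1 at col 0 lands with bottom-row=4; cleared 0 line(s) (total 0); column heights now [7 6 5 5 0], max=7
Drop 4: I rot3 at col 2 lands with bottom-row=5; cleared 0 line(s) (total 0); column heights now [7 6 9 5 0], max=9
Drop 5: J rot2 at col 1 lands with bottom-row=8; cleared 0 line(s) (total 0); column heights now [7 10 10 10 0], max=10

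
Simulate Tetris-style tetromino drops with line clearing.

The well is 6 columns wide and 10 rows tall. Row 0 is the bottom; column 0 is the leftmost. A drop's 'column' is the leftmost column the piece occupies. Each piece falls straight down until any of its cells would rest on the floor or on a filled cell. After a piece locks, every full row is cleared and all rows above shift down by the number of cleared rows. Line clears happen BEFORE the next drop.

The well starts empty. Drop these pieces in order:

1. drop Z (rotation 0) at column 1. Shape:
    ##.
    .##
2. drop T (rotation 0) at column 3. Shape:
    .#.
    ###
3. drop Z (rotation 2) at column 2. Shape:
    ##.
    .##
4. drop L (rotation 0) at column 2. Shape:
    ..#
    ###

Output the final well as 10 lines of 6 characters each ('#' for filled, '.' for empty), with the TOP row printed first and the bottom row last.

Drop 1: Z rot0 at col 1 lands with bottom-row=0; cleared 0 line(s) (total 0); column heights now [0 2 2 1 0 0], max=2
Drop 2: T rot0 at col 3 lands with bottom-row=1; cleared 0 line(s) (total 0); column heights now [0 2 2 2 3 2], max=3
Drop 3: Z rot2 at col 2 lands with bottom-row=3; cleared 0 line(s) (total 0); column heights now [0 2 5 5 4 2], max=5
Drop 4: L rot0 at col 2 lands with bottom-row=5; cleared 0 line(s) (total 0); column heights now [0 2 6 6 7 2], max=7

Answer: ......
......
......
....#.
..###.
..##..
...##.
....#.
.#####
..##..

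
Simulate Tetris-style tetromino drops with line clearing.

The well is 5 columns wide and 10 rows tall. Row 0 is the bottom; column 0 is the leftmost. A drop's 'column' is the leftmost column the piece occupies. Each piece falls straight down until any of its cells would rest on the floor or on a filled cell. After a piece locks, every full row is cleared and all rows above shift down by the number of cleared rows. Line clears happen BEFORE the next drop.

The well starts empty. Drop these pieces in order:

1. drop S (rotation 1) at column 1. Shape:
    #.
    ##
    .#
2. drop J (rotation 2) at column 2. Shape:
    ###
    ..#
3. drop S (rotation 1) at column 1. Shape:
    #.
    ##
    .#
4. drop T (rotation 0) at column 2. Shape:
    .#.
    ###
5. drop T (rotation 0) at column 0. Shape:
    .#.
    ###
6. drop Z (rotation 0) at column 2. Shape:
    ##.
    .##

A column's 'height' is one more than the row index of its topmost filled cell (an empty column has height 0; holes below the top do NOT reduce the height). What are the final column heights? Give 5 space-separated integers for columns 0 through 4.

Drop 1: S rot1 at col 1 lands with bottom-row=0; cleared 0 line(s) (total 0); column heights now [0 3 2 0 0], max=3
Drop 2: J rot2 at col 2 lands with bottom-row=1; cleared 0 line(s) (total 0); column heights now [0 3 3 3 3], max=3
Drop 3: S rot1 at col 1 lands with bottom-row=3; cleared 0 line(s) (total 0); column heights now [0 6 5 3 3], max=6
Drop 4: T rot0 at col 2 lands with bottom-row=5; cleared 0 line(s) (total 0); column heights now [0 6 6 7 6], max=7
Drop 5: T rot0 at col 0 lands with bottom-row=6; cleared 0 line(s) (total 0); column heights now [7 8 7 7 6], max=8
Drop 6: Z rot0 at col 2 lands with bottom-row=7; cleared 0 line(s) (total 0); column heights now [7 8 9 9 8], max=9

Answer: 7 8 9 9 8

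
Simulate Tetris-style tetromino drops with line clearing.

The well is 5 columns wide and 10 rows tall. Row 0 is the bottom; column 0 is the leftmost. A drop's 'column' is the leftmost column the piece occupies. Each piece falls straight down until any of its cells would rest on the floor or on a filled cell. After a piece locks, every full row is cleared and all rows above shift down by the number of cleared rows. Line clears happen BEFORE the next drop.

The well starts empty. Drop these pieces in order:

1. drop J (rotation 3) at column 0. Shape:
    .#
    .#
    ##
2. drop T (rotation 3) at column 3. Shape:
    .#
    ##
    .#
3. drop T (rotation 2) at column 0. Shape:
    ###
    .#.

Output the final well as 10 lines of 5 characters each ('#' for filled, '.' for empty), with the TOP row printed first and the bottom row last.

Answer: .....
.....
.....
.....
.....
###..
.#...
.#..#
.#.##
##..#

Derivation:
Drop 1: J rot3 at col 0 lands with bottom-row=0; cleared 0 line(s) (total 0); column heights now [1 3 0 0 0], max=3
Drop 2: T rot3 at col 3 lands with bottom-row=0; cleared 0 line(s) (total 0); column heights now [1 3 0 2 3], max=3
Drop 3: T rot2 at col 0 lands with bottom-row=3; cleared 0 line(s) (total 0); column heights now [5 5 5 2 3], max=5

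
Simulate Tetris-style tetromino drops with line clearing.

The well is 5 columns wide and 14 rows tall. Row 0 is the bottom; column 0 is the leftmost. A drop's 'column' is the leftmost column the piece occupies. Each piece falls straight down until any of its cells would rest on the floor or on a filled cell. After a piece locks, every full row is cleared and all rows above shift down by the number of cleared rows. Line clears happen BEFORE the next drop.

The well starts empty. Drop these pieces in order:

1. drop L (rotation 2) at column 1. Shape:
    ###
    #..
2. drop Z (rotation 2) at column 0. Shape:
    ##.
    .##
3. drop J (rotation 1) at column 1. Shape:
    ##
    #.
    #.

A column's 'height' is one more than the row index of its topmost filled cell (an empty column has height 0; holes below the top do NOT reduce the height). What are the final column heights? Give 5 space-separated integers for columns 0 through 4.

Drop 1: L rot2 at col 1 lands with bottom-row=0; cleared 0 line(s) (total 0); column heights now [0 2 2 2 0], max=2
Drop 2: Z rot2 at col 0 lands with bottom-row=2; cleared 0 line(s) (total 0); column heights now [4 4 3 2 0], max=4
Drop 3: J rot1 at col 1 lands with bottom-row=4; cleared 0 line(s) (total 0); column heights now [4 7 7 2 0], max=7

Answer: 4 7 7 2 0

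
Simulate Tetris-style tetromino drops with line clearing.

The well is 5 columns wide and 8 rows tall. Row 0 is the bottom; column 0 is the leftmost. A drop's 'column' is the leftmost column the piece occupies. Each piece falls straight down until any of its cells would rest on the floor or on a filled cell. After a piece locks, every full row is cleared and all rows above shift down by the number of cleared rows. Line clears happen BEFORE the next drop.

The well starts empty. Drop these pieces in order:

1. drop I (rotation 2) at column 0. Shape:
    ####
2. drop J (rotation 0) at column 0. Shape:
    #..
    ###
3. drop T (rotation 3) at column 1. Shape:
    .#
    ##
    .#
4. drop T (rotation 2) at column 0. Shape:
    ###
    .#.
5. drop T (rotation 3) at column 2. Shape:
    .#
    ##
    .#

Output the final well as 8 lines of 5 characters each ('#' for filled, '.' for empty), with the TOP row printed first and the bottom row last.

Drop 1: I rot2 at col 0 lands with bottom-row=0; cleared 0 line(s) (total 0); column heights now [1 1 1 1 0], max=1
Drop 2: J rot0 at col 0 lands with bottom-row=1; cleared 0 line(s) (total 0); column heights now [3 2 2 1 0], max=3
Drop 3: T rot3 at col 1 lands with bottom-row=2; cleared 0 line(s) (total 0); column heights now [3 4 5 1 0], max=5
Drop 4: T rot2 at col 0 lands with bottom-row=4; cleared 0 line(s) (total 0); column heights now [6 6 6 1 0], max=6
Drop 5: T rot3 at col 2 lands with bottom-row=5; cleared 0 line(s) (total 0); column heights now [6 6 7 8 0], max=8

Answer: ...#.
..##.
####.
.##..
.##..
#.#..
###..
####.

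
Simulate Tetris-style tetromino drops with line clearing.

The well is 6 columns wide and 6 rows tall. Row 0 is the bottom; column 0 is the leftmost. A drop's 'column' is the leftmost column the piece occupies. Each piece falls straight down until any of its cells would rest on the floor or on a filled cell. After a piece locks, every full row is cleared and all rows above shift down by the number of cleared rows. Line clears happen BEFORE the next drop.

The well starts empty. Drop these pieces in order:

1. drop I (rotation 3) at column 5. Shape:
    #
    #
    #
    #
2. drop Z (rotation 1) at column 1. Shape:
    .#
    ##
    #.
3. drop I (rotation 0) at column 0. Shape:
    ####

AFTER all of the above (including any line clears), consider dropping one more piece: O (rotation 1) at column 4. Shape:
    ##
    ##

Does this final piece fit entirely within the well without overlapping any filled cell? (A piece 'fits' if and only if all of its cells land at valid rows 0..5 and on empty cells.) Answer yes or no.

Drop 1: I rot3 at col 5 lands with bottom-row=0; cleared 0 line(s) (total 0); column heights now [0 0 0 0 0 4], max=4
Drop 2: Z rot1 at col 1 lands with bottom-row=0; cleared 0 line(s) (total 0); column heights now [0 2 3 0 0 4], max=4
Drop 3: I rot0 at col 0 lands with bottom-row=3; cleared 0 line(s) (total 0); column heights now [4 4 4 4 0 4], max=4
Test piece O rot1 at col 4 (width 2): heights before test = [4 4 4 4 0 4]; fits = True

Answer: yes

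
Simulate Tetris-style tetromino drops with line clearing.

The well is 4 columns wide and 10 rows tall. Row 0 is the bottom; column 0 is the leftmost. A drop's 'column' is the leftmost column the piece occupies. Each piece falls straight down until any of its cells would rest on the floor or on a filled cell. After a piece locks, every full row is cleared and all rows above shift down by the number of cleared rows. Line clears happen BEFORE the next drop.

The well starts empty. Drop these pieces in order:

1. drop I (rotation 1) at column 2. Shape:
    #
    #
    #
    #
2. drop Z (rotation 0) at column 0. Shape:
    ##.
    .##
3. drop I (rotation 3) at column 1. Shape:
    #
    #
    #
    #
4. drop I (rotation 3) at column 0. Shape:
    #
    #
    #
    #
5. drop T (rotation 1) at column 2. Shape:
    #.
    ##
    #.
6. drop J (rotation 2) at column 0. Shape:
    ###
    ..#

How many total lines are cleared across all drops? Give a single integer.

Answer: 1

Derivation:
Drop 1: I rot1 at col 2 lands with bottom-row=0; cleared 0 line(s) (total 0); column heights now [0 0 4 0], max=4
Drop 2: Z rot0 at col 0 lands with bottom-row=4; cleared 0 line(s) (total 0); column heights now [6 6 5 0], max=6
Drop 3: I rot3 at col 1 lands with bottom-row=6; cleared 0 line(s) (total 0); column heights now [6 10 5 0], max=10
Drop 4: I rot3 at col 0 lands with bottom-row=6; cleared 0 line(s) (total 0); column heights now [10 10 5 0], max=10
Drop 5: T rot1 at col 2 lands with bottom-row=5; cleared 1 line(s) (total 1); column heights now [9 9 7 0], max=9
Drop 6: J rot2 at col 0 lands with bottom-row=8; cleared 0 line(s) (total 1); column heights now [10 10 10 0], max=10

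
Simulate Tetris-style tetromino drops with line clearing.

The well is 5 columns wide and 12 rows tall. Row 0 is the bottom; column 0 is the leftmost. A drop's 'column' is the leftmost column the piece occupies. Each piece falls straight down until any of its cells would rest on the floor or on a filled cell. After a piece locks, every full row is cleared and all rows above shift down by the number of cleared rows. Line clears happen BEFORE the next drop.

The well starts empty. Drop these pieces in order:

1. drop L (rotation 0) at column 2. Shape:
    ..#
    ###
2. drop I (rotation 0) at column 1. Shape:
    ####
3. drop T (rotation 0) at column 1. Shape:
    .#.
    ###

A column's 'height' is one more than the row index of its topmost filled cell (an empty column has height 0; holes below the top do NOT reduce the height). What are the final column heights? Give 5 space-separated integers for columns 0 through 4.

Drop 1: L rot0 at col 2 lands with bottom-row=0; cleared 0 line(s) (total 0); column heights now [0 0 1 1 2], max=2
Drop 2: I rot0 at col 1 lands with bottom-row=2; cleared 0 line(s) (total 0); column heights now [0 3 3 3 3], max=3
Drop 3: T rot0 at col 1 lands with bottom-row=3; cleared 0 line(s) (total 0); column heights now [0 4 5 4 3], max=5

Answer: 0 4 5 4 3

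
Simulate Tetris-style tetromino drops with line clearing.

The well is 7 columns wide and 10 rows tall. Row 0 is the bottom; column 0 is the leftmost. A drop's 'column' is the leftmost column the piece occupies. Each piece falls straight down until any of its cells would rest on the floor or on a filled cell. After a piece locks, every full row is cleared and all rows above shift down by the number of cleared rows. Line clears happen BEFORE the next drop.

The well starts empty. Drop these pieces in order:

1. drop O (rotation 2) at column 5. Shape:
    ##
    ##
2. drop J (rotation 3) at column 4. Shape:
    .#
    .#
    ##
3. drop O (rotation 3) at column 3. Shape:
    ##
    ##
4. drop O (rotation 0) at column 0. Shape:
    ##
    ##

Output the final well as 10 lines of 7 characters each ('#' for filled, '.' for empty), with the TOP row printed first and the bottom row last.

Answer: .......
.......
.......
.......
.......
...###.
...###.
....##.
##...##
##...##

Derivation:
Drop 1: O rot2 at col 5 lands with bottom-row=0; cleared 0 line(s) (total 0); column heights now [0 0 0 0 0 2 2], max=2
Drop 2: J rot3 at col 4 lands with bottom-row=2; cleared 0 line(s) (total 0); column heights now [0 0 0 0 3 5 2], max=5
Drop 3: O rot3 at col 3 lands with bottom-row=3; cleared 0 line(s) (total 0); column heights now [0 0 0 5 5 5 2], max=5
Drop 4: O rot0 at col 0 lands with bottom-row=0; cleared 0 line(s) (total 0); column heights now [2 2 0 5 5 5 2], max=5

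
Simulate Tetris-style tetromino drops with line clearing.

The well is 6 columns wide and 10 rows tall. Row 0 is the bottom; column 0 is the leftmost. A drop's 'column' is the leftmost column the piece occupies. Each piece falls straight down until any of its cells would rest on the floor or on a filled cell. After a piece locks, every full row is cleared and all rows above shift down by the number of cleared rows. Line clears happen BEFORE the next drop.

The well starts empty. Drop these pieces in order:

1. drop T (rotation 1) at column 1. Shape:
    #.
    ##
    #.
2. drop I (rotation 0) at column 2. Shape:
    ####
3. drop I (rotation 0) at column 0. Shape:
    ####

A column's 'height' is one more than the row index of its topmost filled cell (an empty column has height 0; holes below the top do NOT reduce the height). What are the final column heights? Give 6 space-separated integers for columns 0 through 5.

Drop 1: T rot1 at col 1 lands with bottom-row=0; cleared 0 line(s) (total 0); column heights now [0 3 2 0 0 0], max=3
Drop 2: I rot0 at col 2 lands with bottom-row=2; cleared 0 line(s) (total 0); column heights now [0 3 3 3 3 3], max=3
Drop 3: I rot0 at col 0 lands with bottom-row=3; cleared 0 line(s) (total 0); column heights now [4 4 4 4 3 3], max=4

Answer: 4 4 4 4 3 3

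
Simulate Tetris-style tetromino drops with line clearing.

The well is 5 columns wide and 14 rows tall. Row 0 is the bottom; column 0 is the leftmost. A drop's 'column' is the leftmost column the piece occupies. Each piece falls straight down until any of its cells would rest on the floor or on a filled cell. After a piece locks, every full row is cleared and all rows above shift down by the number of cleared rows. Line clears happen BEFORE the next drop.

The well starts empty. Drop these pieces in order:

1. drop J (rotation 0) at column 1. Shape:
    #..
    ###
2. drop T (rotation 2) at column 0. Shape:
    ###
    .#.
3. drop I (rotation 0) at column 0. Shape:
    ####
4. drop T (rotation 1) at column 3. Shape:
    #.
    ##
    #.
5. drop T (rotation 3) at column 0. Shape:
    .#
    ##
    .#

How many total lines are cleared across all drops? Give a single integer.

Drop 1: J rot0 at col 1 lands with bottom-row=0; cleared 0 line(s) (total 0); column heights now [0 2 1 1 0], max=2
Drop 2: T rot2 at col 0 lands with bottom-row=2; cleared 0 line(s) (total 0); column heights now [4 4 4 1 0], max=4
Drop 3: I rot0 at col 0 lands with bottom-row=4; cleared 0 line(s) (total 0); column heights now [5 5 5 5 0], max=5
Drop 4: T rot1 at col 3 lands with bottom-row=5; cleared 0 line(s) (total 0); column heights now [5 5 5 8 7], max=8
Drop 5: T rot3 at col 0 lands with bottom-row=5; cleared 0 line(s) (total 0); column heights now [7 8 5 8 7], max=8

Answer: 0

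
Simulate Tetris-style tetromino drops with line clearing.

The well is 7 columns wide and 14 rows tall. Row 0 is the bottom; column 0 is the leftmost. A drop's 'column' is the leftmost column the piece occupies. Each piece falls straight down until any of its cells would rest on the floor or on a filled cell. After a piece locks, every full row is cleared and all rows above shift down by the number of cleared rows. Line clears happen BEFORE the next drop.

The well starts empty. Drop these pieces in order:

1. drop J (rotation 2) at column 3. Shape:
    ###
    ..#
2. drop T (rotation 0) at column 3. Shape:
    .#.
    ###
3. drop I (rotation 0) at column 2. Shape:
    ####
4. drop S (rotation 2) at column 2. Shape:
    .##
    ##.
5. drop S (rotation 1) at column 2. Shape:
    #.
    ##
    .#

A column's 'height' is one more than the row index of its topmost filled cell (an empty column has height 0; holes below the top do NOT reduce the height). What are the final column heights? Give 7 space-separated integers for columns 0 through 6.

Drop 1: J rot2 at col 3 lands with bottom-row=0; cleared 0 line(s) (total 0); column heights now [0 0 0 2 2 2 0], max=2
Drop 2: T rot0 at col 3 lands with bottom-row=2; cleared 0 line(s) (total 0); column heights now [0 0 0 3 4 3 0], max=4
Drop 3: I rot0 at col 2 lands with bottom-row=4; cleared 0 line(s) (total 0); column heights now [0 0 5 5 5 5 0], max=5
Drop 4: S rot2 at col 2 lands with bottom-row=5; cleared 0 line(s) (total 0); column heights now [0 0 6 7 7 5 0], max=7
Drop 5: S rot1 at col 2 lands with bottom-row=7; cleared 0 line(s) (total 0); column heights now [0 0 10 9 7 5 0], max=10

Answer: 0 0 10 9 7 5 0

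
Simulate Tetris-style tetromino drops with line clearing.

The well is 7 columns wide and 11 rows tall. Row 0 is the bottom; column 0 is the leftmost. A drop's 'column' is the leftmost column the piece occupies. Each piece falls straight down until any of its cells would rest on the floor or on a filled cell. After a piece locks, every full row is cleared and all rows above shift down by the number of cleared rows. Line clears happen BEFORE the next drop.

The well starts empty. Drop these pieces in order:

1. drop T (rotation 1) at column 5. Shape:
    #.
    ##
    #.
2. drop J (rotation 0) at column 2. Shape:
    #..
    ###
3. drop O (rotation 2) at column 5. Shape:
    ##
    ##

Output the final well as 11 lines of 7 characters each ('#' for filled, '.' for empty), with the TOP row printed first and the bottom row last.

Drop 1: T rot1 at col 5 lands with bottom-row=0; cleared 0 line(s) (total 0); column heights now [0 0 0 0 0 3 2], max=3
Drop 2: J rot0 at col 2 lands with bottom-row=0; cleared 0 line(s) (total 0); column heights now [0 0 2 1 1 3 2], max=3
Drop 3: O rot2 at col 5 lands with bottom-row=3; cleared 0 line(s) (total 0); column heights now [0 0 2 1 1 5 5], max=5

Answer: .......
.......
.......
.......
.......
.......
.....##
.....##
.....#.
..#..##
..####.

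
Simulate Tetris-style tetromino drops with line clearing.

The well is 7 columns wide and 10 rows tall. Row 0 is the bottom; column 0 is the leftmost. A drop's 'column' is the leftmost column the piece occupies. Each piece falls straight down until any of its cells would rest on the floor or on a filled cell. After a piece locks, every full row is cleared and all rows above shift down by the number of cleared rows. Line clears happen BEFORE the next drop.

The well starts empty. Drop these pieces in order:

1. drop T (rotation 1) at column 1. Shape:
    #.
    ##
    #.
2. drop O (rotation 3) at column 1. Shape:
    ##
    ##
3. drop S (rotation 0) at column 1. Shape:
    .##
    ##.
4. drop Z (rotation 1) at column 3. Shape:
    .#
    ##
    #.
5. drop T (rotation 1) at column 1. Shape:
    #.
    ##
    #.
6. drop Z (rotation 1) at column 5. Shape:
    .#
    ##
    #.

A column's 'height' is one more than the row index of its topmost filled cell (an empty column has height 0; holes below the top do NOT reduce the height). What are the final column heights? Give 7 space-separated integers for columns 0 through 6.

Answer: 0 9 8 9 10 2 3

Derivation:
Drop 1: T rot1 at col 1 lands with bottom-row=0; cleared 0 line(s) (total 0); column heights now [0 3 2 0 0 0 0], max=3
Drop 2: O rot3 at col 1 lands with bottom-row=3; cleared 0 line(s) (total 0); column heights now [0 5 5 0 0 0 0], max=5
Drop 3: S rot0 at col 1 lands with bottom-row=5; cleared 0 line(s) (total 0); column heights now [0 6 7 7 0 0 0], max=7
Drop 4: Z rot1 at col 3 lands with bottom-row=7; cleared 0 line(s) (total 0); column heights now [0 6 7 9 10 0 0], max=10
Drop 5: T rot1 at col 1 lands with bottom-row=6; cleared 0 line(s) (total 0); column heights now [0 9 8 9 10 0 0], max=10
Drop 6: Z rot1 at col 5 lands with bottom-row=0; cleared 0 line(s) (total 0); column heights now [0 9 8 9 10 2 3], max=10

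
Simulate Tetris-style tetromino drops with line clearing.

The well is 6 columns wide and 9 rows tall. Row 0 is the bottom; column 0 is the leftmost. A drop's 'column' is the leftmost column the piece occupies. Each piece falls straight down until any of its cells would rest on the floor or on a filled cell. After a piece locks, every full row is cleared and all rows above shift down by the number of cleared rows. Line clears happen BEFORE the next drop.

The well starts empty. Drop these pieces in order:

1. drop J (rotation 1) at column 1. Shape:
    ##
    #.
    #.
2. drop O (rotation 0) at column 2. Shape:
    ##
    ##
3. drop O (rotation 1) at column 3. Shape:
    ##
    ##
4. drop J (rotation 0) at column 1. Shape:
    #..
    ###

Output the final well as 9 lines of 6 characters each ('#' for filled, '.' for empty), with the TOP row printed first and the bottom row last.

Answer: .#....
.###..
...##.
...##.
..##..
..##..
.##...
.#....
.#....

Derivation:
Drop 1: J rot1 at col 1 lands with bottom-row=0; cleared 0 line(s) (total 0); column heights now [0 3 3 0 0 0], max=3
Drop 2: O rot0 at col 2 lands with bottom-row=3; cleared 0 line(s) (total 0); column heights now [0 3 5 5 0 0], max=5
Drop 3: O rot1 at col 3 lands with bottom-row=5; cleared 0 line(s) (total 0); column heights now [0 3 5 7 7 0], max=7
Drop 4: J rot0 at col 1 lands with bottom-row=7; cleared 0 line(s) (total 0); column heights now [0 9 8 8 7 0], max=9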